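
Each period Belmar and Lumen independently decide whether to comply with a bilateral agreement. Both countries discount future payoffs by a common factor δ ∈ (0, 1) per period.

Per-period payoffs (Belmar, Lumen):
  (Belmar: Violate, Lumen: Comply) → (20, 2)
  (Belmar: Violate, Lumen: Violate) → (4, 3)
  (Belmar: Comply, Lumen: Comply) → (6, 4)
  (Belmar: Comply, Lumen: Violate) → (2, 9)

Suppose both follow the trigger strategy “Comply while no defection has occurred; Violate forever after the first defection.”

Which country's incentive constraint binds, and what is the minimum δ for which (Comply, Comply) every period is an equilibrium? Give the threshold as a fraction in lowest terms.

Belmar; δ ≥ 7/8

For Belmar: deviation gain 20−6 = 14, per-period punishment loss 6−4 = 2. IC gives δ ≥ 14/16 = 7/8.
For Lumen: gain 5, loss 1 per period, so δ ≥ 5/6.
The tighter constraint is Belmar's, so cooperation needs δ ≥ 7/8.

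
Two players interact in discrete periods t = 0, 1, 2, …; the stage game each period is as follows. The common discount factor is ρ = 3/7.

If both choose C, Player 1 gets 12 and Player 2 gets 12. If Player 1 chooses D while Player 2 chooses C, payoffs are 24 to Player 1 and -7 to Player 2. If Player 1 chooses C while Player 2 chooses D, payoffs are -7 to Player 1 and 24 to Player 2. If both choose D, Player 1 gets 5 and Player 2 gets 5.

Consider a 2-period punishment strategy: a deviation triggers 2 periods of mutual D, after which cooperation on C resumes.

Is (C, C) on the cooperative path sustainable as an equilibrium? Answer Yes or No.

No

IC: ρ+…+ρ^2 ≥ (24−12)/(12−5) = 12/7.
At ρ = 3/7: partial sum = 0.6122 < 1.7143. Cooperation not sustainable.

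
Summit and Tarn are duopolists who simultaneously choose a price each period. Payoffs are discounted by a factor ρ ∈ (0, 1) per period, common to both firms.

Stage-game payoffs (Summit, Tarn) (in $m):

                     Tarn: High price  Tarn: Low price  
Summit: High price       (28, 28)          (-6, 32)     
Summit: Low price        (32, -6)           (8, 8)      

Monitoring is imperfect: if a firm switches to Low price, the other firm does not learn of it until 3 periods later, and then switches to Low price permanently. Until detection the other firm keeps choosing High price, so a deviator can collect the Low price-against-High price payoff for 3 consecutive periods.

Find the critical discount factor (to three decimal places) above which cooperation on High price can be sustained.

0.550

A deviator earns 32 for 3 periods, then 8 forever; cooperating earns 28 forever. Multiplying the IC by (1−ρ):
28 ≥ 32(1−ρ^3) + 8ρ^3, so 24·ρ^3 ≥ 4 and ρ^3 ≥ 1/6.
ρ ≥ (1/6)^(1/3) ≈ 0.550.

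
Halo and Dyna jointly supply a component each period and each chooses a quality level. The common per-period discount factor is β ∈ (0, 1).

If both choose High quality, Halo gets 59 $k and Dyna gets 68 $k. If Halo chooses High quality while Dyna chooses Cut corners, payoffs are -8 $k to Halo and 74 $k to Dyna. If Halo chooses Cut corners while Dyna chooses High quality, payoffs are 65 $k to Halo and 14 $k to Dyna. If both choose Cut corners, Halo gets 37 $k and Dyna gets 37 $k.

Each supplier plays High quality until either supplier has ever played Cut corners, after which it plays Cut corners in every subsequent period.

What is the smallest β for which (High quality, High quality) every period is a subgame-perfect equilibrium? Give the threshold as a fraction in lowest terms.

3/14

Halo's threshold: (65−59)/(65−37) = 3/14.
Dyna's threshold: (74−68)/(74−37) = 6/37.
3/14 > 6/37, so Halo binds and β* = 3/14.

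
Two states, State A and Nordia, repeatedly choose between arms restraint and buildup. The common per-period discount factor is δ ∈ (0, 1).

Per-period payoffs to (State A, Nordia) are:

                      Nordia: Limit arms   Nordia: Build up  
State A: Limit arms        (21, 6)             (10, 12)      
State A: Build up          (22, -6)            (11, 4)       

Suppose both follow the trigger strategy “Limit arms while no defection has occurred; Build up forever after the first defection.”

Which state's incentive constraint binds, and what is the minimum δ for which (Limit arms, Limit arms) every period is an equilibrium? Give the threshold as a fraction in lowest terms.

For State A: deviation gain 22−21 = 1, per-period punishment loss 21−11 = 10. IC gives δ ≥ 1/11.
For Nordia: gain 6, loss 2 per period, so δ ≥ 6/8 = 3/4.
The tighter constraint is Nordia's, so cooperation needs δ ≥ 3/4.

Nordia; δ ≥ 3/4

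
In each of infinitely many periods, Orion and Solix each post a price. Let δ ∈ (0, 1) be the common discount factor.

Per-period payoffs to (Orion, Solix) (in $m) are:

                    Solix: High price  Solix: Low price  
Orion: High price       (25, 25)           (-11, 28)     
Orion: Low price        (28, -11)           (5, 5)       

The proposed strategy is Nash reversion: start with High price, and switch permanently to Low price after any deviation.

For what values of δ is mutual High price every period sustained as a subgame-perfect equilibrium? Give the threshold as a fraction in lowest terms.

Under grim trigger the critical discount factor is (T−C)/(T−P) with T = 28, C = 25, P = 5.
δ* = (28−25)/(28−5) = 3/23.

3/23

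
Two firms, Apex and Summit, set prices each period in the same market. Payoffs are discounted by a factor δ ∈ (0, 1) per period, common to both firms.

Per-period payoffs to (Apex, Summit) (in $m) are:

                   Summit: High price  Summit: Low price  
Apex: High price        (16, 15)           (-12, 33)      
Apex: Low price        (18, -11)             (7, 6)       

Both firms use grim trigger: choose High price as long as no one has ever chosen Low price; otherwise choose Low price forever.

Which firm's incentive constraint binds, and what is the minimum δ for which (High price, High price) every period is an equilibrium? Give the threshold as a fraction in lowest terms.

Summit; δ ≥ 2/3

Apex's threshold: (18−16)/(18−7) = 2/11.
Summit's threshold: (33−15)/(33−6) = 2/3.
2/11 < 2/3, so Summit binds and δ* = 2/3.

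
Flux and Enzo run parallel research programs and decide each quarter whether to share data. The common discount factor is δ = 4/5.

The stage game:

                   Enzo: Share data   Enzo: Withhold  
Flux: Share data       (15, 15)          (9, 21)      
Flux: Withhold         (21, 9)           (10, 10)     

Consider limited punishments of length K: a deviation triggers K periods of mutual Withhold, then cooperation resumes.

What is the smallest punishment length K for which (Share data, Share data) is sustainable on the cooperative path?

2

IC: δ(1−δ^K)/(1−δ) ≥ (21−15)/(15−10) = 6/5.
With δ = 4/5: need 1 − δ^K ≥ 6/5·(1−4/5)/(4/5), i.e. δ^K ≤ 0.7000.
Since (4/5)^1 = 0.8000 and (4/5)^2 = 0.6400, the smallest such K is 2.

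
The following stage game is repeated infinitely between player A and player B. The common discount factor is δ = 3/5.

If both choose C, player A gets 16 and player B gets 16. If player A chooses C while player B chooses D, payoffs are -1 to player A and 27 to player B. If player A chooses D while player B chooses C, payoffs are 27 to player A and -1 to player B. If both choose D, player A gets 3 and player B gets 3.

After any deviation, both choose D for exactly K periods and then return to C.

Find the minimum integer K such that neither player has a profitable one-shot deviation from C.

No profitable deviation requires (16−3)(δ+…+δ^K) ≥ 27−16, i.e. δ+…+δ^K ≥ 11/13 ≈ 0.8462.
With δ = 3/5, the partial sums are K=1: 0.6000, K=2: 0.9600.
K = 2 is the first length at which the sum reaches 0.8462.

2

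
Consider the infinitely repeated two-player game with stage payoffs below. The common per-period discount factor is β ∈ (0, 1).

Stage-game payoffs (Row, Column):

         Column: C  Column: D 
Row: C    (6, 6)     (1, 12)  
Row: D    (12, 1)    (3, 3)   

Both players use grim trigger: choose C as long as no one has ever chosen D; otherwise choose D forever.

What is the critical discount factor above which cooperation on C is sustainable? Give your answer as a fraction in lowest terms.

Cooperation forever yields 6 each period: 6/(1−β).
Deviating yields 12 once, then 3 forever: 12 + 3β/(1−β).
No profitable deviation requires 6/(1−β) ≥ 12 + 3β/(1−β).
Multiplying by (1−β): 6 ≥ 12(1−β) + 3β = 12 − 9β.
So 9β ≥ 6, i.e. β ≥ 6/9 = 2/3.

2/3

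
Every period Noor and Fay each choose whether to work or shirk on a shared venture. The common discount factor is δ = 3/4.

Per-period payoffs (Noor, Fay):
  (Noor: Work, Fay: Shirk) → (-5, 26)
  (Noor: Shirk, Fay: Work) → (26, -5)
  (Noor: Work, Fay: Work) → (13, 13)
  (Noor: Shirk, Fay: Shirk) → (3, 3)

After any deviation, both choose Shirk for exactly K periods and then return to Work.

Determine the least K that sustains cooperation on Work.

2

IC: δ(1−δ^K)/(1−δ) ≥ (26−13)/(13−3) = 13/10.
With δ = 3/4: need 1 − δ^K ≥ 13/10·(1−3/4)/(3/4), i.e. δ^K ≤ 0.5667.
Since (3/4)^1 = 0.7500 and (3/4)^2 = 0.5625, the smallest such K is 2.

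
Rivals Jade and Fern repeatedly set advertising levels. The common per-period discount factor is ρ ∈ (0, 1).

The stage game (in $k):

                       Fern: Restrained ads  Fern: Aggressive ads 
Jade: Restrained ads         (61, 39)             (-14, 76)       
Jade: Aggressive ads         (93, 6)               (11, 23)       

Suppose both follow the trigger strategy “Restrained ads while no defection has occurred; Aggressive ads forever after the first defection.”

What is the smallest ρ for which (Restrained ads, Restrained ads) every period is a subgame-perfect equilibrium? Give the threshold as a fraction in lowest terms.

Jade's threshold: (93−61)/(93−11) = 16/41.
Fern's threshold: (76−39)/(76−23) = 37/53.
16/41 < 37/53, so Fern binds and ρ* = 37/53.

37/53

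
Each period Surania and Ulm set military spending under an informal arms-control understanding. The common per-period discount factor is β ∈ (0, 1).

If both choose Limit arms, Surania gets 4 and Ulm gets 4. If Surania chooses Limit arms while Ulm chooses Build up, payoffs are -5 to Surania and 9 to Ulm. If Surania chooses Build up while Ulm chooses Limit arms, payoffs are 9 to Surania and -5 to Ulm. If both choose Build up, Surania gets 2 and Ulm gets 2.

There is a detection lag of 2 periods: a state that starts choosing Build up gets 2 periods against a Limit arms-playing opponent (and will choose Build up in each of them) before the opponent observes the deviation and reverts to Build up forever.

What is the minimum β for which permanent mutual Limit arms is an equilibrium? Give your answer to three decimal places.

Deviating for the 2 undetected periods gains 9−4 = 5 per period over cooperation, then loses 4−2 = 2 per period forever once punishment starts.
Gain: 5(1 + β + … + β^1); loss: 2·β^2/(1−β).
No profitable deviation ⇔ 5(1−β^2) ≤ 2·β^2, i.e. β^2 ≥ 5/(5+2) = 5/7.
Hence β ≥ (5/7)^(1/2) ≈ 0.845.

0.845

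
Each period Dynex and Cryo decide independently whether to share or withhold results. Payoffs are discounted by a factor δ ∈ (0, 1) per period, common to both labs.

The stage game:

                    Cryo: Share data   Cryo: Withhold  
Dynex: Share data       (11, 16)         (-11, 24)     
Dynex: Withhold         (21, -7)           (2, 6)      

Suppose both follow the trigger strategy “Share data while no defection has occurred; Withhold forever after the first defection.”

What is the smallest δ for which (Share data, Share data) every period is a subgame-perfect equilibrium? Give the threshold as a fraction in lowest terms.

10/19

Dynex: cooperation gives 11 each period; deviation gives 21 once then 2 forever.
  11/(1−δ) ≥ 21 + 2δ/(1−δ) ⇒ δ ≥ 10/19.
Cryo: cooperation gives 16 each period; deviation gives 24 once then 6 forever.
  δ ≥ 8/18 = 4/9.
Both must hold, so the binding constraint is Dynex's: δ ≥ 10/19.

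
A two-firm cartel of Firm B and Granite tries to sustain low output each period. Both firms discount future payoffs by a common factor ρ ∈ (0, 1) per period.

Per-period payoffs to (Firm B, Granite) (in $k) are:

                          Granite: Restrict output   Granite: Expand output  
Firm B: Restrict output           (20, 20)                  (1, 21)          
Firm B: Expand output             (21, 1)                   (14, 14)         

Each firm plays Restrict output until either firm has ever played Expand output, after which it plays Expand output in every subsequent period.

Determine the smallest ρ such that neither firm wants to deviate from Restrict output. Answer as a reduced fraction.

Cooperation forever yields 20 each period: 20/(1−ρ).
Deviating yields 21 once, then 14 forever: 21 + 14ρ/(1−ρ).
No profitable deviation requires 20/(1−ρ) ≥ 21 + 14ρ/(1−ρ).
Multiplying by (1−ρ): 20 ≥ 21(1−ρ) + 14ρ = 21 − 7ρ.
So 7ρ ≥ 1, i.e. ρ ≥ 1/7.

1/7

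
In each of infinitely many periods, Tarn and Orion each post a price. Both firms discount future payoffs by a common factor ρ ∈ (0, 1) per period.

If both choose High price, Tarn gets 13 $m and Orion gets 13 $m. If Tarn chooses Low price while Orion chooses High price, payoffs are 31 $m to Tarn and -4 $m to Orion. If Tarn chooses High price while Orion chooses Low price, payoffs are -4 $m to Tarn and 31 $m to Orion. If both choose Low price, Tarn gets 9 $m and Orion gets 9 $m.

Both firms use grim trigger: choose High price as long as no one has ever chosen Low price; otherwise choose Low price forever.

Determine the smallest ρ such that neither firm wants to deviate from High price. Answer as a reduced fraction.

9/11

Cooperation forever yields 13 each period: 13/(1−ρ).
Deviating yields 31 once, then 9 forever: 31 + 9ρ/(1−ρ).
No profitable deviation requires 13/(1−ρ) ≥ 31 + 9ρ/(1−ρ).
Multiplying by (1−ρ): 13 ≥ 31(1−ρ) + 9ρ = 31 − 22ρ.
So 22ρ ≥ 18, i.e. ρ ≥ 18/22 = 9/11.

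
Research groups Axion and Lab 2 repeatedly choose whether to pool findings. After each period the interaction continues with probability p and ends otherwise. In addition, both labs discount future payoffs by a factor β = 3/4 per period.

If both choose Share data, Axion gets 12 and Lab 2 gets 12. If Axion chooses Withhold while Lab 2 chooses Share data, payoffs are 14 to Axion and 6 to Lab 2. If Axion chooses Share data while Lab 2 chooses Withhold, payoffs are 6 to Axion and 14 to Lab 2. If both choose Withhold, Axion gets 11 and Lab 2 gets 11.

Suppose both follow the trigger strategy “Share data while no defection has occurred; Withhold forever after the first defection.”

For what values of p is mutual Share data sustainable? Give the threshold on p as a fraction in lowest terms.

8/9

With continuation probability p and discount β, the effective per-period discount factor is βp.
Grim-trigger IC: βp ≥ (14−12)/(14−11) = 2/3.
So p ≥ (2/3)/(3/4) = 8/9.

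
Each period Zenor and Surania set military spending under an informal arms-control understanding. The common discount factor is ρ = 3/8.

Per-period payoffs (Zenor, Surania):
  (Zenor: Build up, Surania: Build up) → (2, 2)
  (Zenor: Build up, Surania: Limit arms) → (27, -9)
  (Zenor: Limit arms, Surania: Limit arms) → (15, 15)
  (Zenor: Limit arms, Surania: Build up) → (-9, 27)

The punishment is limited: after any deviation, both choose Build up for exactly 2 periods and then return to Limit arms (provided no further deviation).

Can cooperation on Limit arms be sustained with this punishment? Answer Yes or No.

No

Comparing payoff streams over the 3 periods until play realigns: cooperate → 15(1+ρ+…+ρ^2); deviate → 27 + 2(ρ+…+ρ^2).
Cooperation is sustained iff (15−2)(ρ+…+ρ^2) ≥ 27−15.
ρ+…+ρ^2 = 3/8·(1−(3/8)^2)/(1−3/8) = 0.5156, and (27−15)/(15−2) = 0.9231.
0.5156 < 0.9231, so cooperation is not sustainable.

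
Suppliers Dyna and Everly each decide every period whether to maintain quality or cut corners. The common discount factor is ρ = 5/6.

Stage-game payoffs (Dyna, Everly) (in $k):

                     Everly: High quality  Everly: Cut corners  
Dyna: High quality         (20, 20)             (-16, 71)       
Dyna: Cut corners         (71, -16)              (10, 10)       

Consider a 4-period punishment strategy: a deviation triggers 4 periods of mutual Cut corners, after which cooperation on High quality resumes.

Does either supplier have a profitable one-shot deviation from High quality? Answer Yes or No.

IC: ρ+…+ρ^4 ≥ (71−20)/(20−10) = 51/10.
At ρ = 5/6: partial sum = 2.5887 < 5.1000. Cooperation not sustainable.

Yes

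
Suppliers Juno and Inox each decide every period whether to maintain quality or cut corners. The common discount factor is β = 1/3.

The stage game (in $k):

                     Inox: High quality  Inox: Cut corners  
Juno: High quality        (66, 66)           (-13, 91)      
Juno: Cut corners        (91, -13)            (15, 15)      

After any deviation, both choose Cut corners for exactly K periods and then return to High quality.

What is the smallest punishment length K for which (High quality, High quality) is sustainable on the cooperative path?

No profitable deviation requires (66−15)(β+…+β^K) ≥ 91−66, i.e. β+…+β^K ≥ 25/51 ≈ 0.4902.
With β = 1/3, the partial sums are K=1: 0.3333, K=2: 0.4444, K=3: 0.4815, K=4: 0.4938.
K = 4 is the first length at which the sum reaches 0.4902.

4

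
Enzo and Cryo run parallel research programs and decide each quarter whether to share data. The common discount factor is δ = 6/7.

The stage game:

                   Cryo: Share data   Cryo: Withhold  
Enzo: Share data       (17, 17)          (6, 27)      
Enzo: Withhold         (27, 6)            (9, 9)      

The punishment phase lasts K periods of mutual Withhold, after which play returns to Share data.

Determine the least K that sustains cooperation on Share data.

IC: δ(1−δ^K)/(1−δ) ≥ (27−17)/(17−9) = 5/4.
With δ = 6/7: need 1 − δ^K ≥ 5/4·(1−6/7)/(6/7), i.e. δ^K ≤ 0.7917.
Since (6/7)^1 = 0.8571 and (6/7)^2 = 0.7347, the smallest such K is 2.

2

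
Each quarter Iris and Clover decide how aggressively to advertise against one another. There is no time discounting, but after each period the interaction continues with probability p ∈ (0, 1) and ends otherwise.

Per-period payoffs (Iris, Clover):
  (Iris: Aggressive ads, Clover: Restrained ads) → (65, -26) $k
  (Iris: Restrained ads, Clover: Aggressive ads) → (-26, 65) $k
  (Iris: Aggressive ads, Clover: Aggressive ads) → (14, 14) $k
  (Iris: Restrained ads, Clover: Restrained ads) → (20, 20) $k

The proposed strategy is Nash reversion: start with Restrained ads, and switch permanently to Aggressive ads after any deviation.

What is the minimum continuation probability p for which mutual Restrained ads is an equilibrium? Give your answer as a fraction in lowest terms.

With no time discounting, the continuation probability p plays the role of the discount factor.
Grim-trigger IC: 20/(1−p) ≥ 65 + 14p/(1−p) ⇒ p ≥ (65−20)/(65−14) = 15/17.

15/17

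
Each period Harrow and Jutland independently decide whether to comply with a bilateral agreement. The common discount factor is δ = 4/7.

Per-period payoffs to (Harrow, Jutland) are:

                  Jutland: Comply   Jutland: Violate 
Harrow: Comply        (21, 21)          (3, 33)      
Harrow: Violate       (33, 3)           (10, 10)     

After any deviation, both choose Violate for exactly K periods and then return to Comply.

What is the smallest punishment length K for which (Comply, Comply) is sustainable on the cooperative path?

Need Σ_{k=1}^{K} δ^k ≥ (33−21)/(21−10) = 1.0909 at δ = 4/7.
At K = 3 the sum is 1.0845 < 1.0909; at K = 4 it is 1.1912 ≥ 1.0909.
So the minimum punishment length is K = 4.

4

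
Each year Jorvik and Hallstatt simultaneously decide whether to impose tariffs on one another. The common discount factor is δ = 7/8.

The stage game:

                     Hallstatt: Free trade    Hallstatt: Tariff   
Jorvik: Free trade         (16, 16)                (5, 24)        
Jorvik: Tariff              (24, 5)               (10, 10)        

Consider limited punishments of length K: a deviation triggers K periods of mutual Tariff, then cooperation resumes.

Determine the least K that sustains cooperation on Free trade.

IC: δ(1−δ^K)/(1−δ) ≥ (24−16)/(16−10) = 4/3.
With δ = 7/8: need 1 − δ^K ≥ 4/3·(1−7/8)/(7/8), i.e. δ^K ≤ 0.8095.
Since (7/8)^1 = 0.8750 and (7/8)^2 = 0.7656, the smallest such K is 2.

2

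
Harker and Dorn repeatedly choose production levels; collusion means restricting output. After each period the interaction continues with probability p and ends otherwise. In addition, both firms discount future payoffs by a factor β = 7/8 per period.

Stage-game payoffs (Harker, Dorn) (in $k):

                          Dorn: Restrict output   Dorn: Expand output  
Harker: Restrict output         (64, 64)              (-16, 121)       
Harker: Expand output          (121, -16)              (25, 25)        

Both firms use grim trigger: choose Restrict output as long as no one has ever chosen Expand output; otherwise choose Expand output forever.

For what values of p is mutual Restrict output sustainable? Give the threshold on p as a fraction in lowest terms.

19/28

Expected continuation weight on next period's payoff is β·p = 7/8·p, which plays the role of the discount factor.
Cooperation requires 7/8·p ≥ (121−64)/(121−25) = 19/32, hence p ≥ 19/28.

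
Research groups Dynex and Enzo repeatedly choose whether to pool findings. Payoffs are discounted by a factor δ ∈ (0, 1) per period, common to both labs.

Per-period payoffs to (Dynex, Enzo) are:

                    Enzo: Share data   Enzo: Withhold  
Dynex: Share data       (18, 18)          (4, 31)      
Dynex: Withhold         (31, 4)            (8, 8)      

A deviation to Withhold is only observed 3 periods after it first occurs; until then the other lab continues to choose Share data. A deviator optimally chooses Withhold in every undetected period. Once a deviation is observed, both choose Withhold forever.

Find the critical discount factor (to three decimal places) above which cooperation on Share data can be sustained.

0.827

The best deviation is to choose Withhold for all 3 undetected periods, earning 31 each, then 8 forever once detected.
Deviation value: 31(1−δ^3)/(1−δ) + 8δ^3/(1−δ); cooperation value: 18/(1−δ).
IC: 18 ≥ 31(1−δ^3) + 8δ^3 = 31 − 23δ^3.
So δ^3 ≥ 13/23, giving δ ≥ (13/23)^(1/3) ≈ 0.827.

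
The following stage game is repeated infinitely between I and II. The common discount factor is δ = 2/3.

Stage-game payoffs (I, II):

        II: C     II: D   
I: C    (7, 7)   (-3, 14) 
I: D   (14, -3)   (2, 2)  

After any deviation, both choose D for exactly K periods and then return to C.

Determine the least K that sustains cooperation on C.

3

Need Σ_{k=1}^{K} δ^k ≥ (14−7)/(7−2) = 1.4000 at δ = 2/3.
At K = 2 the sum is 1.1111 < 1.4000; at K = 3 it is 1.4074 ≥ 1.4000.
So the minimum punishment length is K = 3.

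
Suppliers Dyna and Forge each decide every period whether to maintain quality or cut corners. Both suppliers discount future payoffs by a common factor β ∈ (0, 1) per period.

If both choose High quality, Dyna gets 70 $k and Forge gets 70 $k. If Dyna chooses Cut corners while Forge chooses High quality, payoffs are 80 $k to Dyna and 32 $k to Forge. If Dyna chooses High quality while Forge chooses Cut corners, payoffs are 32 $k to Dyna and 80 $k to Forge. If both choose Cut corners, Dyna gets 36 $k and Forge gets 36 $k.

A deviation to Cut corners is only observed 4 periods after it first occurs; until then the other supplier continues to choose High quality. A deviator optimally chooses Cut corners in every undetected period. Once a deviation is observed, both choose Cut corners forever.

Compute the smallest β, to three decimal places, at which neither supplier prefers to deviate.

Deviating for the 4 undetected periods gains 80−70 = 10 per period over cooperation, then loses 70−36 = 34 per period forever once punishment starts.
Gain: 10(1 + β + … + β^3); loss: 34·β^4/(1−β).
No profitable deviation ⇔ 10(1−β^4) ≤ 34·β^4, i.e. β^4 ≥ 10/(10+34) = 5/22.
Hence β ≥ (5/22)^(1/4) ≈ 0.690.

0.690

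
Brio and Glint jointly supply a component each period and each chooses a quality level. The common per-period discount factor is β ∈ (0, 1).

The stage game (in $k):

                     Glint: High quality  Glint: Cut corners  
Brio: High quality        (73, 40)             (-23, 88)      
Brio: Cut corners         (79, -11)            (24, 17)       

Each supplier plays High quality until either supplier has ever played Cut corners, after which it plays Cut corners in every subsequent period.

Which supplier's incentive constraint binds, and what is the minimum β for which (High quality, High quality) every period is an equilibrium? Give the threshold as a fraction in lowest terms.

Glint; β ≥ 48/71

Brio: cooperation gives 73 each period; deviation gives 79 once then 24 forever.
  73/(1−β) ≥ 79 + 24β/(1−β) ⇒ β ≥ 6/55.
Glint: cooperation gives 40 each period; deviation gives 88 once then 17 forever.
  β ≥ 48/71.
Both must hold, so the binding constraint is Glint's: β ≥ 48/71.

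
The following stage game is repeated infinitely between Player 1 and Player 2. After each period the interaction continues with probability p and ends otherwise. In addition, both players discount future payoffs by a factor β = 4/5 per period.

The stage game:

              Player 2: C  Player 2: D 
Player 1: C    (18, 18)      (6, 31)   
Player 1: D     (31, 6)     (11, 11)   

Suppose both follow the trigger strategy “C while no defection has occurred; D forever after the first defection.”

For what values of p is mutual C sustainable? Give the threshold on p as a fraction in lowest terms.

13/16

Expected continuation weight on next period's payoff is β·p = 4/5·p, which plays the role of the discount factor.
Cooperation requires 4/5·p ≥ (31−18)/(31−11) = 13/20, hence p ≥ 13/16.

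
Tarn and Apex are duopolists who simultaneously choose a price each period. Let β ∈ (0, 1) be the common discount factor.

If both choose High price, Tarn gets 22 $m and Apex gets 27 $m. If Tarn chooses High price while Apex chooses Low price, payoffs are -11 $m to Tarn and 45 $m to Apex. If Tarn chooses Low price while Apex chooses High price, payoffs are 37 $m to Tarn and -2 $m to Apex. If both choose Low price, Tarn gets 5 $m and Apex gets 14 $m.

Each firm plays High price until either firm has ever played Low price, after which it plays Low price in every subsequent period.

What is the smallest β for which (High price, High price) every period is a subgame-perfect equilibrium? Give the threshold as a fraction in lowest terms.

18/31

For Tarn: deviation gain 37−22 = 15, per-period punishment loss 22−5 = 17. IC gives β ≥ 15/32.
For Apex: gain 18, loss 13 per period, so β ≥ 18/31.
The tighter constraint is Apex's, so cooperation needs β ≥ 18/31.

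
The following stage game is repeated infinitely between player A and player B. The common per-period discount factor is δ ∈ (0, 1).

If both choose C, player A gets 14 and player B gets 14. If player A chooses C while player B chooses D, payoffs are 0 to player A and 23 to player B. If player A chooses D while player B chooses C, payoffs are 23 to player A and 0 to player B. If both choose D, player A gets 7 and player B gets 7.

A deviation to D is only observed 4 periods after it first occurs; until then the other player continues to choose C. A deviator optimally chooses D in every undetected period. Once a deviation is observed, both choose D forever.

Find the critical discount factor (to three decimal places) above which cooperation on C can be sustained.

0.866

The best deviation is to choose D for all 4 undetected periods, earning 23 each, then 7 forever once detected.
Deviation value: 23(1−δ^4)/(1−δ) + 7δ^4/(1−δ); cooperation value: 14/(1−δ).
IC: 14 ≥ 23(1−δ^4) + 7δ^4 = 23 − 16δ^4.
So δ^4 ≥ 9/16, giving δ ≥ (9/16)^(1/4) ≈ 0.866.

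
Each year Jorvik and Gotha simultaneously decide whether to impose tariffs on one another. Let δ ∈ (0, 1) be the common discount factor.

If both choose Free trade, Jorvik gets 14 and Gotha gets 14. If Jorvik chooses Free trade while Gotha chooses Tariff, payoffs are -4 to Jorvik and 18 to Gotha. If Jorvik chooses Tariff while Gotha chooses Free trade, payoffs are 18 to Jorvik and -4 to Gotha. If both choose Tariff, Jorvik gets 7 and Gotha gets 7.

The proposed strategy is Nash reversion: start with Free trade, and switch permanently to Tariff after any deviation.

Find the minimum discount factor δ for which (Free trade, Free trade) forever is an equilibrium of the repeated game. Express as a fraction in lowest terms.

4/11

Cooperation forever yields 14 each period: 14/(1−δ).
Deviating yields 18 once, then 7 forever: 18 + 7δ/(1−δ).
No profitable deviation requires 14/(1−δ) ≥ 18 + 7δ/(1−δ).
Multiplying by (1−δ): 14 ≥ 18(1−δ) + 7δ = 18 − 11δ.
So 11δ ≥ 4, i.e. δ ≥ 4/11.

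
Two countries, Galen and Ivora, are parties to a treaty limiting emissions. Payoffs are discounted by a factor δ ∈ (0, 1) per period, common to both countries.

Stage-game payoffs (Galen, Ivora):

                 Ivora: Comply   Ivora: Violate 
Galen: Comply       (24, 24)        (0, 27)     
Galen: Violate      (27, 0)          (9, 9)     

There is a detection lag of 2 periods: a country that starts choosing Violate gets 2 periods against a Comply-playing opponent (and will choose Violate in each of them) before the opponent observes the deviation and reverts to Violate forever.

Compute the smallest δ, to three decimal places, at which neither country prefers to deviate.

A deviator earns 27 for 2 periods, then 9 forever; cooperating earns 24 forever. Multiplying the IC by (1−δ):
24 ≥ 27(1−δ^2) + 9δ^2, so 18·δ^2 ≥ 3 and δ^2 ≥ 1/6.
δ ≥ (1/6)^(1/2) ≈ 0.408.

0.408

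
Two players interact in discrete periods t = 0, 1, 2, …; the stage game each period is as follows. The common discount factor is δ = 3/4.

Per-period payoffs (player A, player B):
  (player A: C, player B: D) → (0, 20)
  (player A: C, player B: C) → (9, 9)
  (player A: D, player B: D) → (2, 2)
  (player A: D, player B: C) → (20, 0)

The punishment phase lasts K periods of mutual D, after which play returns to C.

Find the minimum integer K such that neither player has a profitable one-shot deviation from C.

3

No profitable deviation requires (9−2)(δ+…+δ^K) ≥ 20−9, i.e. δ+…+δ^K ≥ 11/7 ≈ 1.5714.
With δ = 3/4, the partial sums are K=1: 0.7500, K=2: 1.3125, K=3: 1.7344.
K = 3 is the first length at which the sum reaches 1.5714.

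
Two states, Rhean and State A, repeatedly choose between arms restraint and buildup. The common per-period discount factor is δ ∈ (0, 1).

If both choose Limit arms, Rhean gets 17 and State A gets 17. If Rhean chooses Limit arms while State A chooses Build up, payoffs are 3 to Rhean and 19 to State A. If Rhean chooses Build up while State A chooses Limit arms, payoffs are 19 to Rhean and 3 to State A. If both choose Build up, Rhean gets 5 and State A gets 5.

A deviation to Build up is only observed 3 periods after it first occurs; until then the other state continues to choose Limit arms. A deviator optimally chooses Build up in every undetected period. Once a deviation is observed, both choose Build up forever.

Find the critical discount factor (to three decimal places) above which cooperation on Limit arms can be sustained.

0.523

Deviating for the 3 undetected periods gains 19−17 = 2 per period over cooperation, then loses 17−5 = 12 per period forever once punishment starts.
Gain: 2(1 + δ + … + δ^2); loss: 12·δ^3/(1−δ).
No profitable deviation ⇔ 2(1−δ^3) ≤ 12·δ^3, i.e. δ^3 ≥ 2/(2+12) = 1/7.
Hence δ ≥ (1/7)^(1/3) ≈ 0.523.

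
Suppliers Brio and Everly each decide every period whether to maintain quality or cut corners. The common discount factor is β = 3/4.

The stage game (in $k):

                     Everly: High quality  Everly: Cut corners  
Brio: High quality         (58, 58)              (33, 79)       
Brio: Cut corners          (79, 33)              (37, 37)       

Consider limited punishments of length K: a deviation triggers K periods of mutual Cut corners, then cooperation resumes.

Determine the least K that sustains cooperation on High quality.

IC: β(1−β^K)/(1−β) ≥ (79−58)/(58−37) = 1.
With β = 3/4: need 1 − β^K ≥ 1·(1−3/4)/(3/4), i.e. β^K ≤ 0.6667.
Since (3/4)^1 = 0.7500 and (3/4)^2 = 0.5625, the smallest such K is 2.

2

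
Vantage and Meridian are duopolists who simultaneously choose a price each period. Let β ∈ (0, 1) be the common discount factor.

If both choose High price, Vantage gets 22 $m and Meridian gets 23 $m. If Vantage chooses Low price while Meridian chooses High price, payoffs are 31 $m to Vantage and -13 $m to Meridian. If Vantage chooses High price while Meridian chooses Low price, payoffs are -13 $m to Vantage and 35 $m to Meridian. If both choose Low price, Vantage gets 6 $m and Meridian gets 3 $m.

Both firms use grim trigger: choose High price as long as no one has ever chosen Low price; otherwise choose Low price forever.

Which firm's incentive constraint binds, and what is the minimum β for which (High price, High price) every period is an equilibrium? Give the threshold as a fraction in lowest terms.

Meridian; β ≥ 3/8

Vantage's threshold: (31−22)/(31−6) = 9/25.
Meridian's threshold: (35−23)/(35−3) = 3/8.
9/25 < 3/8, so Meridian binds and β* = 3/8.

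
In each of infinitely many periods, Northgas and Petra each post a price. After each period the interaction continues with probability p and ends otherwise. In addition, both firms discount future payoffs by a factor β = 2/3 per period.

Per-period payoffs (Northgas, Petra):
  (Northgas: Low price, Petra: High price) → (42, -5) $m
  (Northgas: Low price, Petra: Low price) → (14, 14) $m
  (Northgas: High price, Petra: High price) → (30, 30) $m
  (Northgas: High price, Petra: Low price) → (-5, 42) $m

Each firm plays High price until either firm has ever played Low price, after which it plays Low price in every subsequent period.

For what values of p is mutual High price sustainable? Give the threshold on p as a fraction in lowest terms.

Expected continuation weight on next period's payoff is β·p = 2/3·p, which plays the role of the discount factor.
Cooperation requires 2/3·p ≥ (42−30)/(42−14) = 3/7, hence p ≥ 9/14.

9/14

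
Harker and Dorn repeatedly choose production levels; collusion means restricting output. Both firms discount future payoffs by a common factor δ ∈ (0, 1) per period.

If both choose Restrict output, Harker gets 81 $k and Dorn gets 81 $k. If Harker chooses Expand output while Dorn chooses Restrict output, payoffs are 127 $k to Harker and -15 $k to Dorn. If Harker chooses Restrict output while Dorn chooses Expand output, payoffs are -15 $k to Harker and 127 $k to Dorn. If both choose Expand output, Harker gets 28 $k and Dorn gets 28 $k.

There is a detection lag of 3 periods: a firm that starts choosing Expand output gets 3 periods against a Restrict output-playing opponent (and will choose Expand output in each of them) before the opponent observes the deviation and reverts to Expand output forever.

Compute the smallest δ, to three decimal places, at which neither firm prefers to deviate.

0.775

Deviating for the 3 undetected periods gains 127−81 = 46 per period over cooperation, then loses 81−28 = 53 per period forever once punishment starts.
Gain: 46(1 + δ + … + δ^2); loss: 53·δ^3/(1−δ).
No profitable deviation ⇔ 46(1−δ^3) ≤ 53·δ^3, i.e. δ^3 ≥ 46/(46+53) = 46/99.
Hence δ ≥ (46/99)^(1/3) ≈ 0.775.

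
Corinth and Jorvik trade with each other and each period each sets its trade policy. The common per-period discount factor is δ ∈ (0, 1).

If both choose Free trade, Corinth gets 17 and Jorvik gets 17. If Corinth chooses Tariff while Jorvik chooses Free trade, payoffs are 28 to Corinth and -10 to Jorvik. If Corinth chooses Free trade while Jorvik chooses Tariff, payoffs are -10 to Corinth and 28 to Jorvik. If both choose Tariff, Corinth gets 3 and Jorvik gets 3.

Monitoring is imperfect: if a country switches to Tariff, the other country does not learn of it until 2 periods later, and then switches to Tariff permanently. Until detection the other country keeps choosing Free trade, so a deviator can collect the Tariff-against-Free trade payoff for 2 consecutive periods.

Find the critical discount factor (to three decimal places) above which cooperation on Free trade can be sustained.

Deviating for the 2 undetected periods gains 28−17 = 11 per period over cooperation, then loses 17−3 = 14 per period forever once punishment starts.
Gain: 11(1 + δ + … + δ^1); loss: 14·δ^2/(1−δ).
No profitable deviation ⇔ 11(1−δ^2) ≤ 14·δ^2, i.e. δ^2 ≥ 11/(11+14) = 11/25.
Hence δ ≥ (11/25)^(1/2) ≈ 0.663.

0.663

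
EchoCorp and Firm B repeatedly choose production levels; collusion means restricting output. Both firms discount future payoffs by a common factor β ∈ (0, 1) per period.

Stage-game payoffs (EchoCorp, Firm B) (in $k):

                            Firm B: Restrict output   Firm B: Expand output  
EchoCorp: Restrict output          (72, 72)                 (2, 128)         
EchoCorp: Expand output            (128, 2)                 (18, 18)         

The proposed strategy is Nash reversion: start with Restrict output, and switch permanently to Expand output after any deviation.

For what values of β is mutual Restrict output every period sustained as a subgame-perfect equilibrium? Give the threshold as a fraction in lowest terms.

One-period gain from deviating is 128 − 72 = 56. The loss is 72 − 18 = 54 in every subsequent period, with present value 54·β/(1−β).
Deviation is unprofitable when 54·β/(1−β) ≥ 56, i.e. β/(1−β) ≥ 28/27.
Equivalently β ≥ 56/(56+54) = 28/55.

28/55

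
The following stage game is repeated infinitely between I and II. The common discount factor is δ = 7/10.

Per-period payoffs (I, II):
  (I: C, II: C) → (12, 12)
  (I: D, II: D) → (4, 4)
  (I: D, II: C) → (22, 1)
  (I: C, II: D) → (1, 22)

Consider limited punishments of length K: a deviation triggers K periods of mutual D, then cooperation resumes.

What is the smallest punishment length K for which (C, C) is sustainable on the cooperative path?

No profitable deviation requires (12−4)(δ+…+δ^K) ≥ 22−12, i.e. δ+…+δ^K ≥ 5/4 ≈ 1.2500.
With δ = 7/10, the partial sums are K=1: 0.7000, K=2: 1.1900, K=3: 1.5330.
K = 3 is the first length at which the sum reaches 1.2500.

3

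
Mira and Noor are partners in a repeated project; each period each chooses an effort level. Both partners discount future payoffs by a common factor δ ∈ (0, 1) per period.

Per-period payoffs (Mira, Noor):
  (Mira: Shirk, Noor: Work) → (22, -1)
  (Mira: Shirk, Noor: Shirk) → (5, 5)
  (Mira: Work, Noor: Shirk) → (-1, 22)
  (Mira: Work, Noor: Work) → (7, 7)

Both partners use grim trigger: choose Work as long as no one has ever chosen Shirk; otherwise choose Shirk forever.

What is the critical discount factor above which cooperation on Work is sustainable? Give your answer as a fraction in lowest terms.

Under grim trigger the critical discount factor is (T−C)/(T−P) with T = 22, C = 7, P = 5.
δ* = (22−7)/(22−5) = 15/17.

15/17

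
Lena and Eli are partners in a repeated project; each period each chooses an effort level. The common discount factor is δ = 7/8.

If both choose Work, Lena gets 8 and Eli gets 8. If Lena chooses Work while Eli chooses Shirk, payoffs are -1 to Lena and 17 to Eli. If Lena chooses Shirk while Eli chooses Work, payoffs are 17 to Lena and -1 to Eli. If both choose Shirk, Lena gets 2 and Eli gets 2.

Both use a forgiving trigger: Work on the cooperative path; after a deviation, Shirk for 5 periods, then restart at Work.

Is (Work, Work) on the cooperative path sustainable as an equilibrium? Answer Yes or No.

A one-shot deviation gives 17 now, then 2 for 5 periods, then back to 8.
Gain from deviating: (17−8) today; loss: (8−2) in each of the next 5 periods.
No-deviation condition: (8−2)(δ+…+δ^5) ≥ 17−8, i.e. δ+…+δ^5 ≥ 3/2.
At δ = 7/8: δ+…+δ^5 = 3.4096 ≥ 1.5000.
So cooperation is sustainable.

Yes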